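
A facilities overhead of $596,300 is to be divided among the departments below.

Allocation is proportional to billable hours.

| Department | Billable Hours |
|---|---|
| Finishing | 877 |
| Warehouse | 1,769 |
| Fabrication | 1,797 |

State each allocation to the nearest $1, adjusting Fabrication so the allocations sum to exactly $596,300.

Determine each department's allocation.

Finishing: $117,703 | Warehouse: $237,419 | Fabrication: $241,178

Total billable hours = 4,443.
Raw shares: Finishing 877/4,443 × $596,300 = 117,703.15; Warehouse 1,769/4,443 × $596,300 = 237,419.47; Fabrication 1,797/4,443 × $596,300 = 241,177.38.
At nearest $1: Finishing $117,703; Warehouse $237,419; Fabrication $241,177. Sum = $596,299.
Difference $596,300 − $596,299 = +$1 applied to Fabrication: Fabrication becomes $241,178.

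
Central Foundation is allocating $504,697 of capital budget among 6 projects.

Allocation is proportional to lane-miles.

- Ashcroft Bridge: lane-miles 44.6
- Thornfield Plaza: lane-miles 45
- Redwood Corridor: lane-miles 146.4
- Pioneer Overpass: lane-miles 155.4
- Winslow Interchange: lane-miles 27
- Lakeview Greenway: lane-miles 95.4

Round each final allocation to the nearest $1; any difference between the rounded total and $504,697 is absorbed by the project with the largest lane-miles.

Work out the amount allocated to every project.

Sum of lane-miles: 513.8.
Pro-rata amounts: Ashcroft Bridge 44.6/513.8 × $504,697 = 43,809.82; Thornfield Plaza 45/513.8 × $504,697 = 44,202.73; Redwood Corridor 146.4/513.8 × $504,697 = 143,806.23; Pioneer Overpass 155.4/513.8 × $504,697 = 152,646.78; Winslow Interchange 27/513.8 × $504,697 = 26,521.64; Lakeview Greenway 95.4/513.8 × $504,697 = 93,709.80.
After rounding ($1): Ashcroft Bridge $43,810; Thornfield Plaza $44,203; Redwood Corridor $143,806; Pioneer Overpass $152,647; Winslow Interchange $26,522; Lakeview Greenway $93,710. Sum = $504,698.
Difference $504,697 − $504,698 = −$1 applied to largest lane-miles (Pioneer Overpass): Pioneer Overpass becomes $152,646.

Ashcroft Bridge: $43,810 | Thornfield Plaza: $44,203 | Redwood Corridor: $143,806 | Pioneer Overpass: $152,646 | Winslow Interchange: $26,522 | Lakeview Greenway: $93,710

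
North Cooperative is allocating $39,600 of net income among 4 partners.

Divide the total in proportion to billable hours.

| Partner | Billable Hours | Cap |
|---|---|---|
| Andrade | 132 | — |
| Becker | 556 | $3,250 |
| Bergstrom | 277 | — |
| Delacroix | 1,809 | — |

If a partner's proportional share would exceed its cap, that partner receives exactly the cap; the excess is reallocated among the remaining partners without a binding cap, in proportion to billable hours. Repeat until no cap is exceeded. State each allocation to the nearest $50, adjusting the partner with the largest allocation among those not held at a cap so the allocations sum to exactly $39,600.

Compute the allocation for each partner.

Andrade: $2,150 · Becker: $3,250 · Bergstrom: $4,550 · Delacroix: $29,650

Billable hours total: 2,774.
Pro-rata shares before constraints: Andrade 1,884.35; Becker 7,937.13; Bergstrom 3,954.29; Delacroix 25,824.22.
Cap binds for Becker ($3,250); remaining pool $36,350 reallocated over remaining billable hours 2,218.
Redistributed shares: Andrade 2,163.30 → $2,150; Bergstrom 4,539.65 → $4,550; Delacroix 29,647.05 → $29,650.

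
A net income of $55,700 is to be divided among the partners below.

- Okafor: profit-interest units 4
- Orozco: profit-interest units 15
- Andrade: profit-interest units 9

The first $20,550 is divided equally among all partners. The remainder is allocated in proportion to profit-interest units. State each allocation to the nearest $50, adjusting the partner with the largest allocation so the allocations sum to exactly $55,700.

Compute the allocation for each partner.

Okafor: $11,850 | Orozco: $25,700 | Andrade: $18,150

First tranche $20,550 split equally: $6,850 each.
Remainder $35,150 by profit-interest units (total 28): Okafor 5,021.43 → $5,000; Orozco 18,830.36 → $18,850; Andrade 11,298.21 → $11,300.
Totals: Okafor $6,850 + $5,000 = $11,850; Orozco $6,850 + $18,850 = $25,700; Andrade $6,850 + $11,300 = $18,150.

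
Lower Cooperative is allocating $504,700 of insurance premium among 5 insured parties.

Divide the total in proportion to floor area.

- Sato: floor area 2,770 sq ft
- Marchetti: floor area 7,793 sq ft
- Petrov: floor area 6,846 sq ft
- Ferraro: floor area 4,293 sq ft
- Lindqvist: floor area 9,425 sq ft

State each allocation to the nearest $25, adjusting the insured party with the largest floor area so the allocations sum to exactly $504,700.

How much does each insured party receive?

Sum of floor area: 2,770 + 7,793 + 6,846 + 4,293 + 9,425 = 31,127.
Proportional shares: Sato 44,913.39; Marchetti 126,357.41; Petrov 111,002.54; Ferraro 69,607.64; Lindqvist 152,819.02.
Rounded to nearest $25: Sato $44,925; Marchetti $126,350; Petrov $111,000; Ferraro $69,600; Lindqvist $152,825. Sum = $504,700.
Sum already equals the total — no adjustment.

Sato: $44,925 · Marchetti: $126,350 · Petrov: $111,000 · Ferraro: $69,600 · Lindqvist: $152,825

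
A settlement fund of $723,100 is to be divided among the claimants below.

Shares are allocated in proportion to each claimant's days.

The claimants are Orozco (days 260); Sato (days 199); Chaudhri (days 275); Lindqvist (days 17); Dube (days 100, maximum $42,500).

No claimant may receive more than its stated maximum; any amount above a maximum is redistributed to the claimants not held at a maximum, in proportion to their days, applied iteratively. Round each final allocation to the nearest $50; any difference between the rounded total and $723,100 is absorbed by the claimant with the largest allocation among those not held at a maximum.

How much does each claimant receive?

Days total: 851.
Pro-rata shares before constraints: Orozco 220,923.62; Sato 169,091.54; Chaudhri 233,669.21; Lindqvist 14,445.01; Dube 84,970.62.
Capped: Dube ($42,500); remaining pool $680,600 reallocated over remaining days 751.
Shares after redistribution: Orozco 235,627.16 → $235,650; Sato 180,345.41 → $180,350; Chaudhri 249,221.04 → $249,200; Lindqvist 15,406.39 → $15,400.

Orozco: $235,650; Sato: $180,350; Chaudhri: $249,200; Lindqvist: $15,400; Dube: $42,500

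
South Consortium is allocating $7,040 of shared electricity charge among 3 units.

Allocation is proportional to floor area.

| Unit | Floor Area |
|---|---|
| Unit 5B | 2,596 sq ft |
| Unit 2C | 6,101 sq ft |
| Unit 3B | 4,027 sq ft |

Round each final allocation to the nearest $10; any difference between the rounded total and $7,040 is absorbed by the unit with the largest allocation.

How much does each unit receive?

Total floor area = 12,724.
Unrounded shares: Unit 5B 2,596/12,724 × $7,040 = 1,436.33; Unit 2C 6,101/12,724 × $7,040 = 3,375.59; Unit 3B 4,027/12,724 × $7,040 = 2,228.08.
At nearest $10: Unit 5B $1,440; Unit 2C $3,380; Unit 3B $2,230. Sum = $7,050.
Difference $7,040 − $7,050 = −$10 applied to largest allocation (Unit 2C): Unit 2C becomes $3,370.

Unit 5B: $1,440 · Unit 2C: $3,370 · Unit 3B: $2,230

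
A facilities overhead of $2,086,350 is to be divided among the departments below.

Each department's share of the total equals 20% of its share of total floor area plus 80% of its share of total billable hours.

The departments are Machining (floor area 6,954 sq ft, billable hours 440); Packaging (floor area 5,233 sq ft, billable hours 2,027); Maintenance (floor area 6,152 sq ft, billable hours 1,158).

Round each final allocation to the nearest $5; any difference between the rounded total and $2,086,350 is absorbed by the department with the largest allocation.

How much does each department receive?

Floor area total 18,339; billable hours total 3,625.
Composite weights (20% floor area + 80% billable hours): Machining 0.1729; Packaging 0.5044; Maintenance 0.3227.
Raw shares: Machining 360,817.18; Packaging 1,052,370.72; Maintenance 673,162.10.
Rounded to nearest $5: Machining $360,815; Packaging $1,052,370; Maintenance $673,160. Sum = $2,086,345.
Difference $2,086,350 − $2,086,345 = +$5 applied to largest allocation (Packaging): Packaging becomes $1,052,375.

Machining: $360,815 | Packaging: $1,052,375 | Maintenance: $673,160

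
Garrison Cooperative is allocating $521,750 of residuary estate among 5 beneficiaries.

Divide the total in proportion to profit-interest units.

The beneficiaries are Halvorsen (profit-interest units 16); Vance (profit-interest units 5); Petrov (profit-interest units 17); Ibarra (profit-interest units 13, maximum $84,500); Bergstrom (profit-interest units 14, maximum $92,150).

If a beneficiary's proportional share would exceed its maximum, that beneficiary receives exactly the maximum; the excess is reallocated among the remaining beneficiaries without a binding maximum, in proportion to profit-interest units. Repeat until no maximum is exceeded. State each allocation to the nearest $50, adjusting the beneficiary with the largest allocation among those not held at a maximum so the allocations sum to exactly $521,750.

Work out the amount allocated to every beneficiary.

Halvorsen: $145,300 | Vance: $45,400 | Petrov: $154,400 | Ibarra: $84,500 | Bergstrom: $92,150

Total profit-interest units = 65.
Pro-rata shares before constraints: Halvorsen 128,430.77; Vance 40,134.62; Petrov 136,457.69; Ibarra 104,350.00; Bergstrom 112,376.92.
Held at cap: Ibarra ($84,500), Bergstrom ($92,150); remaining pool $345,100 reallocated over remaining profit-interest units 38.
Remaining shares: Halvorsen 145,305.26 → $145,300; Vance 45,407.89 → $45,400; Petrov 154,386.84 → $154,400.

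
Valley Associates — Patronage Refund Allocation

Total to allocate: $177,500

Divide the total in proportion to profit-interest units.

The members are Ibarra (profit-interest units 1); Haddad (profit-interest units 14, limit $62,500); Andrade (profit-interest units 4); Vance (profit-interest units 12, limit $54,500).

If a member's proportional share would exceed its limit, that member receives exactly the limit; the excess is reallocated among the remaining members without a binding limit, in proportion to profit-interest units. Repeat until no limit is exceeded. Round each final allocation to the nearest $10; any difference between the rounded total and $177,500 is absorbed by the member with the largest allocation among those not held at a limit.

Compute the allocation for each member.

Total profit-interest units = 31.
Pro-rata shares before constraints: Ibarra 5,725.81; Haddad 80,161.29; Andrade 22,903.23; Vance 68,709.68.
Cap binds for Haddad ($62,500), Vance ($54,500); residual $60,500 reallocated over remaining profit-interest units 5.
Shares after redistribution: Ibarra 12,100.00 → $12,100; Andrade 48,400.00 → $48,400.

Ibarra: $12,100 | Haddad: $62,500 | Andrade: $48,400 | Vance: $54,500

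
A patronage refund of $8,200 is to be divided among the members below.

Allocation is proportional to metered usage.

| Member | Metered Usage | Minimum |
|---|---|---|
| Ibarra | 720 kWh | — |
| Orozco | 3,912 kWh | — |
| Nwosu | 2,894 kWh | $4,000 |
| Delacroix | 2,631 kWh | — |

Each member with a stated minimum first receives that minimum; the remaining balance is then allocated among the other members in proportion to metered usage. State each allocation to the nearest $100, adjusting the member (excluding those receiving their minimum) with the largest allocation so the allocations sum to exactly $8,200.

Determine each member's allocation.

Ibarra: $400 · Orozco: $2,300 · Nwosu: $4,000 · Delacroix: $1,500

Minimums first: Nwosu $4,000. Remaining pool $4,200.
Remaining pool split over remaining metered usage 7,263: Ibarra 416.36 → $400; Orozco 2,262.21 → $2,300; Delacroix 1,521.44 → $1,500.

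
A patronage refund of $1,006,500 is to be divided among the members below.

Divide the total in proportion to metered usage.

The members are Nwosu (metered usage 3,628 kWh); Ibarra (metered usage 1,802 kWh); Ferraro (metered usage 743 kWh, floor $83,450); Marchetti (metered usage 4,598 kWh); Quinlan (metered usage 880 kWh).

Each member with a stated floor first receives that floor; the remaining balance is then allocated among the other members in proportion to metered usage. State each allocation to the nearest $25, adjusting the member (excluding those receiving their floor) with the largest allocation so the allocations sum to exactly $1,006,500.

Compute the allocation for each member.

Nwosu: $307,000 | Ibarra: $152,500 | Ferraro: $83,450 | Marchetti: $389,075 | Quinlan: $74,475

Fund the minimums — Ferraro $83,450. Balance $923,050.
Balance split over remaining metered usage 10,908: Nwosu 307,006.36 → $307,000; Ibarra 152,487.72 → $152,500; Marchetti 389,089.10 → $389,100; Quinlan 74,466.81 → $74,475.
Rounding difference −$25 applied to Marchetti → $389,075.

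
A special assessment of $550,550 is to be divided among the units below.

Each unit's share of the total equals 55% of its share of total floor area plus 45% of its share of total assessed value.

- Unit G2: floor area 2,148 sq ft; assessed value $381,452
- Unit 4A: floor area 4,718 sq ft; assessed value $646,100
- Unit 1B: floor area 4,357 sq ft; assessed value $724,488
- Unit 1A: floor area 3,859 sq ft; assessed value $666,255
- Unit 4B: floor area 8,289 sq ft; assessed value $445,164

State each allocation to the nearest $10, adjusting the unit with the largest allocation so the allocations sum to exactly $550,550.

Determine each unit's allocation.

Floor area total 23,371; assessed value total 2,863,459.
Blended shares (55% floor area + 45% assessed value): Unit G2 0.1105; Unit 4A 0.2126; Unit 1B 0.2164; Unit 1A 0.1955; Unit 4B 0.2650.
Raw shares: Unit G2 60,833.57; Unit 4A 117,028.79; Unit 1B 119,133.71; Unit 1A 107,643.12; Unit 4B 145,910.81.
After rounding ($10): Unit G2 $60,830; Unit 4A $117,030; Unit 1B $119,130; Unit 1A $107,640; Unit 4B $145,910. Sum = $550,540.
Difference $550,550 − $550,540 = +$10 applied to largest allocation (Unit 4B): Unit 4B becomes $145,920.

Unit G2: $60,830 · Unit 4A: $117,030 · Unit 1B: $119,130 · Unit 1A: $107,640 · Unit 4B: $145,920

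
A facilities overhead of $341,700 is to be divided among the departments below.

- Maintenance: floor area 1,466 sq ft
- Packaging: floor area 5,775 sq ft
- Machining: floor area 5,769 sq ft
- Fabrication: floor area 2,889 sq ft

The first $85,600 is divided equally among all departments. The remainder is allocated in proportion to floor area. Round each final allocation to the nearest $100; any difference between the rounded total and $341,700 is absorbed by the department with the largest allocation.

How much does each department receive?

Maintenance: $45,000; Packaging: $114,500; Machining: $114,300; Fabrication: $67,900

$85,600 shared equally gives $21,400 per department.
Remainder $256,100 by floor area (total 15,899): Maintenance 23,614.23 → $23,600; Packaging 93,023.30 → $93,000; Machining 92,926.66 → $92,900; Fabrication 46,535.81 → $46,500.
Rounding difference +$100 on remainder applied to Packaging.
Totals: Maintenance $21,400 + $23,600 = $45,000; Packaging $21,400 + $93,100 = $114,500; Machining $21,400 + $92,900 = $114,300; Fabrication $21,400 + $46,500 = $67,900.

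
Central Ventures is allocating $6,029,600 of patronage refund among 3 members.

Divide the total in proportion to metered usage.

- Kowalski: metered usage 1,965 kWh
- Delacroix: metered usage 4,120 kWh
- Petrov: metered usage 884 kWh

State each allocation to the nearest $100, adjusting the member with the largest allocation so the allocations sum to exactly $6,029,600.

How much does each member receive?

Kowalski: $1,700,100 | Delacroix: $3,564,700 | Petrov: $764,800

Metered usage total: 6,969.
Pro-rata amounts: Kowalski 1,965/6,969 × $6,029,600 = 1,700,123.98; Delacroix 4,120/6,969 × $6,029,600 = 3,564,636.53; Petrov 884/6,969 × $6,029,600 = 764,839.49.
At nearest $100: Kowalski $1,700,100; Delacroix $3,564,600; Petrov $764,800. Sum = $6,029,500.
Difference $6,029,600 − $6,029,500 = +$100 applied to largest allocation (Delacroix): Delacroix becomes $3,564,700.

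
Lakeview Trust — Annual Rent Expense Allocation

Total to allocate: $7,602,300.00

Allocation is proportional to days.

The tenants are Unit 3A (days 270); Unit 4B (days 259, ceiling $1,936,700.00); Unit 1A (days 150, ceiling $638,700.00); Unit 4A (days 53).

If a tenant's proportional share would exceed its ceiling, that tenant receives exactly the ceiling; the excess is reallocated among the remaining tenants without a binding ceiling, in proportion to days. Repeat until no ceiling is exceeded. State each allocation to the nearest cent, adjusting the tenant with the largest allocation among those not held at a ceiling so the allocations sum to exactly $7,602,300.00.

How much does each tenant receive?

Days total: 732.
Unconstrained shares: Unit 3A 2,804,127.0492; Unit 4B 2,689,884.8361; Unit 1A 1,557,848.3607; Unit 4A 550,439.7541.
Cap binds for Unit 4B ($1,936,700.00), Unit 1A ($638,700.00); balance $5,026,900.00 reallocated over remaining days 323.
Remaining shares: Unit 3A 4,202,052.6316 → $4,202,052.63; Unit 4A 824,847.3684 → $824,847.37.

Unit 3A: $4,202,052.63; Unit 4B: $1,936,700.00; Unit 1A: $638,700.00; Unit 4A: $824,847.37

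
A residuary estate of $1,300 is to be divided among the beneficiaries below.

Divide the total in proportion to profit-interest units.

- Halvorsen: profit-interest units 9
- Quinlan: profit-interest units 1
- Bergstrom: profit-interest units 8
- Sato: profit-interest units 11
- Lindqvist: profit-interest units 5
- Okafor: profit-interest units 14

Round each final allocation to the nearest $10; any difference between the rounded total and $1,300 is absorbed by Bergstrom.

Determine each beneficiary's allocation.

Halvorsen: $240 | Quinlan: $30 | Bergstrom: $210 | Sato: $300 | Lindqvist: $140 | Okafor: $380

Combined profit-interest units = 48.
Raw shares: Halvorsen 9/48 × $1,300 = 243.75; Quinlan 1/48 × $1,300 = 27.08; Bergstrom 8/48 × $1,300 = 216.67; Sato 11/48 × $1,300 = 297.92; Lindqvist 5/48 × $1,300 = 135.42; Okafor 14/48 × $1,300 = 379.17.
At nearest $10: Halvorsen $240; Quinlan $30; Bergstrom $220; Sato $300; Lindqvist $140; Okafor $380. Sum = $1,310.
Difference $1,300 − $1,310 = −$10 applied to Bergstrom: Bergstrom becomes $210.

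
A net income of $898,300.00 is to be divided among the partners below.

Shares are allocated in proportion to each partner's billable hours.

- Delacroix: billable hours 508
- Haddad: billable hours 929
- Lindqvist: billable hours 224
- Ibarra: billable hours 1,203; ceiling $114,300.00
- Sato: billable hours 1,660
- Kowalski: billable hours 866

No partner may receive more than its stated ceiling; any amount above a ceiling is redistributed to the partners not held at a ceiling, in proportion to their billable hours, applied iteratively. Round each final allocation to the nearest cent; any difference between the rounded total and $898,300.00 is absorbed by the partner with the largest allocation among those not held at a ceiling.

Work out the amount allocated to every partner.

Delacroix: $95,121.09 | Haddad: $173,951.76 | Lindqvist: $41,943.16 | Ibarra: $114,300.00 | Sato: $310,828.75 | Kowalski: $162,155.24

Sum of billable hours: 5,390.
Pro-rata shares before constraints: Delacroix 84,663.52505; Haddad 154,827.5881; Lindqvist 37,331.9481; Ibarra 200,492.5603; Sato 276,656.4007; Kowalski 144,327.9777.
Held at cap: Ibarra ($114,300.00); remaining pool $784,000.00 reallocated over remaining billable hours 4,187.
Redistributed shares: Delacroix 95,121.0891 → $95,121.09; Haddad 173,951.7554 → $173,951.76; Lindqvist 41,943.1574 → $41,943.16; Sato 310,828.7557 → $310,828.76; Kowalski 162,155.2424 → $162,155.24.
Rounding difference −$0.01 applied to Sato → $310,828.75.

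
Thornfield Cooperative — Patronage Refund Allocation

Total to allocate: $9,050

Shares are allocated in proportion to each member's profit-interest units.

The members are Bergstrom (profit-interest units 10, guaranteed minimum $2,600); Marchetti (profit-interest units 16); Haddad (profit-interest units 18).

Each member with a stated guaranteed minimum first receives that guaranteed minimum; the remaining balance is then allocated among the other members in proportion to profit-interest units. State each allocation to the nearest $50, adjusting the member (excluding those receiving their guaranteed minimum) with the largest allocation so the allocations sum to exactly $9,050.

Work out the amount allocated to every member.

Fund the minimums — Bergstrom $2,600. Residual $6,450.
Residual split over remaining profit-interest units 34: Marchetti 3,035.29 → $3,050; Haddad 3,414.71 → $3,400.

Bergstrom: $2,600 · Marchetti: $3,050 · Haddad: $3,400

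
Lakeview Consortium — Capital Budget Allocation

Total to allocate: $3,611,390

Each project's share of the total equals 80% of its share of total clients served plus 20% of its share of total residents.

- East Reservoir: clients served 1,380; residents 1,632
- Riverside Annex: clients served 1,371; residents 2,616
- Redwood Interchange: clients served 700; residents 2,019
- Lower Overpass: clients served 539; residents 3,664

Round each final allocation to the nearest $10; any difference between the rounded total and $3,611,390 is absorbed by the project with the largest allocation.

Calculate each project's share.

Clients served total 3,990; residents total 9,931.
Blended shares (80% clients served + 20% residents): East Reservoir 0.3096; Riverside Annex 0.3276; Redwood Interchange 0.1810; Lower Overpass 0.1819.
Proportional shares: East Reservoir 1,117,936.51; Riverside Annex 1,182,985.67; Redwood Interchange 653,702.89; Lower Overpass 656,764.93.
Rounded to nearest $10: East Reservoir $1,117,940; Riverside Annex $1,182,990; Redwood Interchange $653,700; Lower Overpass $656,760. Sum = $3,611,390.
Rounded total matches; no reconciliation needed.

East Reservoir: $1,117,940; Riverside Annex: $1,182,990; Redwood Interchange: $653,700; Lower Overpass: $656,760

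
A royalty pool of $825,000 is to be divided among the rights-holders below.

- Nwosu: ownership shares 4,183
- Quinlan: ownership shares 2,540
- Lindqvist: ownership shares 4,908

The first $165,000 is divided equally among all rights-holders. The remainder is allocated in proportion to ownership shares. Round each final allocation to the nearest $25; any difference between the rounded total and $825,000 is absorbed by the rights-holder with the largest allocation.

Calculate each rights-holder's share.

Nwosu: $292,375; Quinlan: $199,125; Lindqvist: $333,500

First tranche $165,000 split equally: $55,000 each.
Remainder $660,000 by ownership shares (total 11,631): Nwosu 237,363.94 → $237,375; Quinlan 144,132.06 → $144,125; Lindqvist 278,504.00 → $278,500.
Totals: Nwosu $55,000 + $237,375 = $292,375; Quinlan $55,000 + $144,125 = $199,125; Lindqvist $55,000 + $278,500 = $333,500.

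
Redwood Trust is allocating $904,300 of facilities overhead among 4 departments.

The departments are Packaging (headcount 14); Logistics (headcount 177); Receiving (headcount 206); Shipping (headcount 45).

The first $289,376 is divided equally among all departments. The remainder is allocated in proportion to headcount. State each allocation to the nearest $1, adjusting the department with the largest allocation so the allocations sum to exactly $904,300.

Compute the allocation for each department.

Packaging: $91,821 · Logistics: $318,592 · Receiving: $358,938 · Shipping: $134,949

First tranche $289,376 split equally: $72,344 each.
Remainder $614,924 by headcount (total 442): Packaging 19,477.23 → $19,477; Logistics 246,247.85 → $246,248; Receiving 286,593.54 → $286,594; Shipping 62,605.38 → $62,605.
Totals: Packaging $72,344 + $19,477 = $91,821; Logistics $72,344 + $246,248 = $318,592; Receiving $72,344 + $286,594 = $358,938; Shipping $72,344 + $62,605 = $134,949.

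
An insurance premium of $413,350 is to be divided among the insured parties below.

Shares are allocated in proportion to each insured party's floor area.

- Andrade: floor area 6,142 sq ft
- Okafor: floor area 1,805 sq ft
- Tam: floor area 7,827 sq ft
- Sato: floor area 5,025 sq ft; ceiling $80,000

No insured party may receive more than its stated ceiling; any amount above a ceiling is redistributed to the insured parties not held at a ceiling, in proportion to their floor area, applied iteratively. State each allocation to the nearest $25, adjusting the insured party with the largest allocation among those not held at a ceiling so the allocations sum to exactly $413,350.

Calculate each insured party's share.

Andrade: $129,800 | Okafor: $38,150 | Tam: $165,400 | Sato: $80,000

Floor area total: 20,799.
Proportional shares (ignoring caps): Andrade 122,063.35; Okafor 35,871.76; Tam 155,550.29; Sato 99,864.60.
Capped: Sato ($80,000); remaining pool $333,350 reallocated over remaining floor area 15,774.
Redistributed shares: Andrade 129,798.13 → $129,800; Okafor 38,144.84 → $38,150; Tam 165,407.03 → $165,400.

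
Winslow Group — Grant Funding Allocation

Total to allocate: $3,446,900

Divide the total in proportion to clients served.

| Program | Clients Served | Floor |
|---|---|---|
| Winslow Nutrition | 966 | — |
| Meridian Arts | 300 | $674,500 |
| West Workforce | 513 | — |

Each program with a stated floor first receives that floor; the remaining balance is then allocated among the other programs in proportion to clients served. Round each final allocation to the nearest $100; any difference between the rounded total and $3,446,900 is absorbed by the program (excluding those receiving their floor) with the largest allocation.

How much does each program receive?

Minimums first: Meridian Arts $674,500. Residual $2,772,400.
Residual split over remaining clients served 1,479: Winslow Nutrition 1,810,776.47 → $1,810,800; West Workforce 961,623.53 → $961,600.

Winslow Nutrition: $1,810,800 · Meridian Arts: $674,500 · West Workforce: $961,600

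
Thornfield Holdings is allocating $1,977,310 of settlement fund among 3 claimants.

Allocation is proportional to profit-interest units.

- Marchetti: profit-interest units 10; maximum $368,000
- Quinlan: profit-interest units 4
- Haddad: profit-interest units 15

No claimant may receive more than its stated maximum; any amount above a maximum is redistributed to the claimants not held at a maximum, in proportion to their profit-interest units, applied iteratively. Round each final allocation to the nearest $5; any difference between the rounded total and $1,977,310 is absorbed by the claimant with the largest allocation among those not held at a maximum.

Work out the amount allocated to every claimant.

Total profit-interest units = 29.
Pro-rata shares before constraints: Marchetti 681,831.03; Quinlan 272,732.41; Haddad 1,022,746.55.
Cap binds for Marchetti ($368,000); remaining pool $1,609,310 reallocated over remaining profit-interest units 19.
Redistributed shares: Quinlan 338,802.11 → $338,800; Haddad 1,270,507.89 → $1,270,510.

Marchetti: $368,000; Quinlan: $338,800; Haddad: $1,270,510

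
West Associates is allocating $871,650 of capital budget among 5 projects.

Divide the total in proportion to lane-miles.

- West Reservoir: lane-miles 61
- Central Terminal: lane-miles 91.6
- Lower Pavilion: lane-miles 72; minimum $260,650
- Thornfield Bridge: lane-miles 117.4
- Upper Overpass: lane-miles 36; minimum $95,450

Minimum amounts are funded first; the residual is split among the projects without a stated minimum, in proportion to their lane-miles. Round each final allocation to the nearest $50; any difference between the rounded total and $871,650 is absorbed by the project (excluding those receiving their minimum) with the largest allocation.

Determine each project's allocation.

Fund the minimums — Lower Pavilion $260,650; Upper Overpass $95,450. Balance $515,550.
Balance split over remaining lane-miles 270: West Reservoir 116,476.11 → $116,500; Central Terminal 174,905.11 → $174,900; Thornfield Bridge 224,168.78 → $224,150.

West Reservoir: $116,500 · Central Terminal: $174,900 · Lower Pavilion: $260,650 · Thornfield Bridge: $224,150 · Upper Overpass: $95,450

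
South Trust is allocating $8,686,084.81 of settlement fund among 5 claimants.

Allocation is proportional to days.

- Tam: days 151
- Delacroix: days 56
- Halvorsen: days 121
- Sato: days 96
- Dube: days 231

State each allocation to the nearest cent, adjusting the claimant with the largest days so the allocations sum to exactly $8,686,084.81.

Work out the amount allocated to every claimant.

Days total: 151 + 56 + 121 + 96 + 231 = 655.
Pro-rata amounts: Tam 2,002,440.9257; Delacroix 742,627.0983; Halvorsen 1,604,604.9802; Sato 1,273,075.0256; Dube 3,063,336.7803.
At nearest cent: Tam $2,002,440.93; Delacroix $742,627.10; Halvorsen $1,604,604.98; Sato $1,273,075.03; Dube $3,063,336.78. Sum = $8,686,084.82.
Difference $8,686,084.81 − $8,686,084.82 = −$0.01 applied to largest days (Dube): Dube becomes $3,063,336.77.

Tam: $2,002,440.93 | Delacroix: $742,627.10 | Halvorsen: $1,604,604.98 | Sato: $1,273,075.03 | Dube: $3,063,336.77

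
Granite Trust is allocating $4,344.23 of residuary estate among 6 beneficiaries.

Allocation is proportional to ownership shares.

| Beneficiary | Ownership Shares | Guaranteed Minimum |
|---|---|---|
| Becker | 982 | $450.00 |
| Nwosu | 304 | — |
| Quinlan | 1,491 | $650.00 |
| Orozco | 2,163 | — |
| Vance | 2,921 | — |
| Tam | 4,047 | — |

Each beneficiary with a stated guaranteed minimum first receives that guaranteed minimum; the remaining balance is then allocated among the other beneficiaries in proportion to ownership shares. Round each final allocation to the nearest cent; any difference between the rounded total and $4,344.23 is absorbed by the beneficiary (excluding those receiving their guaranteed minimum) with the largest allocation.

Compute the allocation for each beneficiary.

Becker: $450.00 · Nwosu: $104.53 · Quinlan: $650.00 · Orozco: $743.75 · Vance: $1,004.39 · Tam: $1,391.56

Guaranteed amounts: Becker $450.00; Quinlan $650.00. Remaining pool $3,244.23.
Remaining pool split over remaining ownership shares 9,435: Nwosu 104.5306 → $104.53; Orozco 743.7488 → $743.75; Vance 1,004.3875 → $1,004.39; Tam 1,391.5632 → $1,391.56.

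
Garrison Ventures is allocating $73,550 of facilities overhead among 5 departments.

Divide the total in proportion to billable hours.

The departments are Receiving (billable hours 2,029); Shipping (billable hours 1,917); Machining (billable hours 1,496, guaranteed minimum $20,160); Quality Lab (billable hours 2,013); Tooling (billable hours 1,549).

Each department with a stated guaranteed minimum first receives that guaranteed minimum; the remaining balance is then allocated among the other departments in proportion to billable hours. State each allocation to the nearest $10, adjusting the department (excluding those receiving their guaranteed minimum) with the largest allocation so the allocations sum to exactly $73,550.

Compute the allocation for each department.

Guaranteed amounts: Machining $20,160. Residual $53,390.
Residual split over remaining billable hours 7,508: Receiving 14,428.38 → $14,430; Shipping 13,631.94 → $13,630; Quality Lab 14,314.61 → $14,310; Tooling 11,015.07 → $11,020.

Receiving: $14,430 | Shipping: $13,630 | Machining: $20,160 | Quality Lab: $14,310 | Tooling: $11,020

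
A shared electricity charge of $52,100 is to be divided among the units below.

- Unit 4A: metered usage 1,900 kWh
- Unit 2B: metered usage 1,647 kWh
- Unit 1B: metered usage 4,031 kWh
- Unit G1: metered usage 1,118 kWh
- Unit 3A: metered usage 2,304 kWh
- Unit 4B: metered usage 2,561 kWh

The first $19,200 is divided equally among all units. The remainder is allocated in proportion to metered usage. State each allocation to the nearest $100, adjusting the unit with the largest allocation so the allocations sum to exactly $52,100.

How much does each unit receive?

$19,200 shared equally gives $3,200 per unit.
Remainder $32,900 by metered usage (total 13,561): Unit 4A 4,609.54 → $4,600; Unit 2B 3,995.75 → $4,000; Unit 1B 9,779.51 → $9,800; Unit G1 2,712.35 → $2,700; Unit 3A 5,589.68 → $5,600; Unit 4B 6,213.18 → $6,200.
Totals: Unit 4A $3,200 + $4,600 = $7,800; Unit 2B $3,200 + $4,000 = $7,200; Unit 1B $3,200 + $9,800 = $13,000; Unit G1 $3,200 + $2,700 = $5,900; Unit 3A $3,200 + $5,600 = $8,800; Unit 4B $3,200 + $6,200 = $9,400.

Unit 4A: $7,800 | Unit 2B: $7,200 | Unit 1B: $13,000 | Unit G1: $5,900 | Unit 3A: $8,800 | Unit 4B: $9,400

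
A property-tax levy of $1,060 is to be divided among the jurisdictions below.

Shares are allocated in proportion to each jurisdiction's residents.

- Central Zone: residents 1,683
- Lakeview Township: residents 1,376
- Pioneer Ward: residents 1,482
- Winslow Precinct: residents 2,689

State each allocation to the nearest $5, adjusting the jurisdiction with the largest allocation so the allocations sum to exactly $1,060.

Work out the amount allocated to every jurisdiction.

Residents total: 7,230.
Raw shares: Central Zone 1,683/7,230 × $1,060 = 246.75; Lakeview Township 1,376/7,230 × $1,060 = 201.74; Pioneer Ward 1,482/7,230 × $1,060 = 217.28; Winslow Precinct 2,689/7,230 × $1,060 = 394.24.
After rounding ($5): Central Zone $245; Lakeview Township $200; Pioneer Ward $215; Winslow Precinct $395. Sum = $1,055.
Difference $1,060 − $1,055 = +$5 applied to largest allocation (Winslow Precinct): Winslow Precinct becomes $400.

Central Zone: $245; Lakeview Township: $200; Pioneer Ward: $215; Winslow Precinct: $400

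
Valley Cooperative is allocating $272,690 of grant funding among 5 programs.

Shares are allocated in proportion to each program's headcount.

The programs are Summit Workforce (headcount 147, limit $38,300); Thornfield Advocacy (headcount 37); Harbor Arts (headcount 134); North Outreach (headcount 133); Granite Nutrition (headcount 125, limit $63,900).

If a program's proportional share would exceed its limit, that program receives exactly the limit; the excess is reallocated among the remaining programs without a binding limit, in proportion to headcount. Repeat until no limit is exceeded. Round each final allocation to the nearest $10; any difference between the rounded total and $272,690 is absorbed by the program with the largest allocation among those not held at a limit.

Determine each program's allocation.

Summit Workforce: $38,300 | Thornfield Advocacy: $20,750 | Harbor Arts: $75,150 | North Outreach: $74,590 | Granite Nutrition: $63,900

Sum of headcount: 576.
Proportional shares (ignoring caps): Summit Workforce 69,592.76; Thornfield Advocacy 17,516.55; Harbor Arts 63,438.30; North Outreach 62,964.88; Granite Nutrition 59,177.52.
Cap binds for Summit Workforce ($38,300); residual $234,390 reallocated over remaining headcount 429.
Cap binds for Granite Nutrition ($63,900); residual $170,490 reallocated over remaining headcount 304.
Shares after redistribution: Thornfield Advocacy 20,750.43 → $20,750; Harbor Arts 75,150.20 → $75,150; North Outreach 74,589.38 → $74,590.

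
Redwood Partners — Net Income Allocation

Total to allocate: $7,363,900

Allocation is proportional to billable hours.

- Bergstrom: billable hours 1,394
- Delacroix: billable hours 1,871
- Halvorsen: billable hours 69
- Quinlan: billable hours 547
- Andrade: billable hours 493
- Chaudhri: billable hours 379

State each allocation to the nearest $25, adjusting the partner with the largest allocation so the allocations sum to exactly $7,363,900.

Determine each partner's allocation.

Total billable hours = 4,753.
Raw shares: Bergstrom 1,394/4,753 × $7,363,900 = 2,159,746.81; Delacroix 1,871/4,753 × $7,363,900 = 2,898,770.65; Halvorsen 69/4,753 × $7,363,900 = 106,902.82; Quinlan 547/4,753 × $7,363,900 = 847,475.97; Andrade 493/4,753 × $7,363,900 = 763,812.90; Chaudhri 379/4,753 × $7,363,900 = 587,190.85.
Rounded to nearest $25: Bergstrom $2,159,750; Delacroix $2,898,775; Halvorsen $106,900; Quinlan $847,475; Andrade $763,825; Chaudhri $587,200. Sum = $7,363,925.
Difference $7,363,900 − $7,363,925 = −$25 applied to largest allocation (Delacroix): Delacroix becomes $2,898,750.

Bergstrom: $2,159,750 · Delacroix: $2,898,750 · Halvorsen: $106,900 · Quinlan: $847,475 · Andrade: $763,825 · Chaudhri: $587,200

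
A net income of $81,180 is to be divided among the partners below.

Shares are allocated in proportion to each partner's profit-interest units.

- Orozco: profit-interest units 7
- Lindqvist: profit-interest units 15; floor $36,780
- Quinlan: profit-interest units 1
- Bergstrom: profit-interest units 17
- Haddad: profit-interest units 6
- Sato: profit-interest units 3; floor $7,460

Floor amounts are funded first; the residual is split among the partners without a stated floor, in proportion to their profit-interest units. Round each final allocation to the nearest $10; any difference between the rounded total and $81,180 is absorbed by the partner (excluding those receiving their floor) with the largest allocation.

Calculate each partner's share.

Fund the minimums — Lindqvist $36,780; Sato $7,460. Balance $36,940.
Balance split over remaining profit-interest units 31: Orozco 8,341.29 → $8,340; Quinlan 1,191.61 → $1,190; Bergstrom 20,257.42 → $20,260; Haddad 7,149.68 → $7,150.

Orozco: $8,340 · Lindqvist: $36,780 · Quinlan: $1,190 · Bergstrom: $20,260 · Haddad: $7,150 · Sato: $7,460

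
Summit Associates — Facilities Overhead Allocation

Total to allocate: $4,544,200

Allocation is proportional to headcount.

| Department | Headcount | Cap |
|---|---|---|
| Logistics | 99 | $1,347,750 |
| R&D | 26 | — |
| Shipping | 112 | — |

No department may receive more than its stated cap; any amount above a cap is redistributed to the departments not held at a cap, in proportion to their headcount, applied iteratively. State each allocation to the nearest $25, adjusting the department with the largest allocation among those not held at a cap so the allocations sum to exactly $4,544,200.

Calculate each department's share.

Headcount total: 237.
Proportional shares (ignoring caps): Logistics 1,898,210.13; R&D 498,519.83; Shipping 2,147,470.04.
Capped: Logistics ($1,347,750); residual $3,196,450 reallocated over remaining headcount 138.
Remaining shares: R&D 602,229.71 → $602,225; Shipping 2,594,220.29 → $2,594,225.

Logistics: $1,347,750 · R&D: $602,225 · Shipping: $2,594,225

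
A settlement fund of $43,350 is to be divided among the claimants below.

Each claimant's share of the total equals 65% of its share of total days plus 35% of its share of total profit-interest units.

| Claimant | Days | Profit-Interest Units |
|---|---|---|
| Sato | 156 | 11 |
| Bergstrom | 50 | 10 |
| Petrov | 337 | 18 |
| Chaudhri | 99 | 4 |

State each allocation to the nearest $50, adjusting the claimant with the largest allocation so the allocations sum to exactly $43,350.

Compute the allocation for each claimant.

Totals — days 642, profit-interest units 43.
Combined weights (65% days + 35% profit-interest units): Sato 0.2475; Bergstrom 0.1320; Petrov 0.4877; Chaudhri 0.1328.
Unrounded shares: Sato 10,728.21; Bergstrom 5,723.00; Petrov 21,142.27; Chaudhri 5,756.52.
At nearest $50: Sato $10,750; Bergstrom $5,700; Petrov $21,150; Chaudhri $5,750. Sum = $43,350.
No rounding difference to absorb.

Sato: $10,750 · Bergstrom: $5,700 · Petrov: $21,150 · Chaudhri: $5,750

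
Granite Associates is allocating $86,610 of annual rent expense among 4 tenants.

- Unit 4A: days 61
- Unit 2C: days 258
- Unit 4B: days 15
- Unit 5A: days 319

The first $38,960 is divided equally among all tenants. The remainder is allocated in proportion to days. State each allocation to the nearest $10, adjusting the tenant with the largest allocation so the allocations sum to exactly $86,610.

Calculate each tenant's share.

Equal tier: $38,960 ÷ 4 = $9,740 apiece.
Remainder $47,650 by days (total 653): Unit 4A 4,451.23 → $4,450; Unit 2C 18,826.49 → $18,830; Unit 4B 1,094.56 → $1,090; Unit 5A 23,277.72 → $23,280.
Totals: Unit 4A $9,740 + $4,450 = $14,190; Unit 2C $9,740 + $18,830 = $28,570; Unit 4B $9,740 + $1,090 = $10,830; Unit 5A $9,740 + $23,280 = $33,020.

Unit 4A: $14,190 · Unit 2C: $28,570 · Unit 4B: $10,830 · Unit 5A: $33,020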